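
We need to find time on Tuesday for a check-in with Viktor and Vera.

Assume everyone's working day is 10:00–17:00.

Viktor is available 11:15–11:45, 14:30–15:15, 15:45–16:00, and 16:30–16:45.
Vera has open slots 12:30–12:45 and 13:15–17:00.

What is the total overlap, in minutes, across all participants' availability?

75 minutes

Viktor ∩ Vera: 14:30–15:15, 15:45–16:00, 16:30–16:45.
Total common minutes: 45 + 15 + 15 = 75.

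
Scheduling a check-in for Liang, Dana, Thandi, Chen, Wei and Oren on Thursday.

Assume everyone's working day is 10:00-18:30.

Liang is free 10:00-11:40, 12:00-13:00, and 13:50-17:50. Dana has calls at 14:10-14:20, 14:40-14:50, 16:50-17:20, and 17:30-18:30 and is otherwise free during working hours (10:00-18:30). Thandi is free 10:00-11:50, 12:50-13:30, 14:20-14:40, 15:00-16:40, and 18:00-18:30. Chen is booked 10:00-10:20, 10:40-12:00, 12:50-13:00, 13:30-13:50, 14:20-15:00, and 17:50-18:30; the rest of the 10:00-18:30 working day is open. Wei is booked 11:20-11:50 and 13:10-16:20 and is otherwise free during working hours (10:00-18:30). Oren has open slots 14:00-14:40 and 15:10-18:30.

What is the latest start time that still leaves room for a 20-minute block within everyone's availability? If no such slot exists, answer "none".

16:20

Dana free within 10:00–18:30: 10:00–14:10, 14:20–14:40, 14:50–16:50, 17:20–17:30.
Chen free within 10:00–18:30: 10:20–10:40, 12:00–12:50, 13:00–13:30, 13:50–14:20, 15:00–17:50.
Wei free within 10:00–18:30: 10:00–11:20, 11:50–13:10, 16:20–18:30.
Liang ∩ Dana: 10:00–11:40, 12:00–13:00, 13:50–14:10, 14:20–14:40, 14:50–16:50, 17:20–17:30.
Liang ∩ Dana ∩ Thandi: 10:00–11:40, 12:50–13:00, 14:20–14:40, 15:00–16:40.
Liang ∩ Dana ∩ Thandi ∩ Chen: 10:20–10:40, 15:00–16:40.
Liang ∩ Dana ∩ Thandi ∩ Chen ∩ Wei: 10:20–10:40, 16:20–16:40.
Liang ∩ Dana ∩ Thandi ∩ Chen ∩ Wei ∩ Oren: 16:20–16:40.
Windows ≥ 20 min: 16:20–16:40.
Latest start in the last window 16:20–16:40 is 16:40 − 20 min = 16:20.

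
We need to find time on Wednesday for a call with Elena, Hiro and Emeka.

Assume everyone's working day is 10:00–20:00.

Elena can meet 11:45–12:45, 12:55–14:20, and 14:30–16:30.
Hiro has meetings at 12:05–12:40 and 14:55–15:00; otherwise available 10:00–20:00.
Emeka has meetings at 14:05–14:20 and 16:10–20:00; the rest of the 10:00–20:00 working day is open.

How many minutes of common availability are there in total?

190 minutes

Hiro free within 10:00–20:00: 10:00–12:05, 12:40–14:55, 15:00–20:00.
Emeka free within 10:00–20:00: 10:00–14:05, 14:20–16:10.
Elena ∩ Hiro: 11:45–12:05, 12:40–12:45, 12:55–14:20, 14:30–14:55, 15:00–16:30.
Elena ∩ Hiro ∩ Emeka: 11:45–12:05, 12:40–12:45, 12:55–14:05, 14:30–14:55, 15:00–16:10.
Total common minutes: 20 + 5 + 70 + 25 + 70 = 190.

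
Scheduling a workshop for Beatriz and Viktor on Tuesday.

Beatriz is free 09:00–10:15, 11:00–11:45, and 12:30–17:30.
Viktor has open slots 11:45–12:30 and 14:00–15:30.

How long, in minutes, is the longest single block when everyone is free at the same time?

Beatriz ∩ Viktor: 14:00–15:30.
Single common window of 90 minutes.

90 minutes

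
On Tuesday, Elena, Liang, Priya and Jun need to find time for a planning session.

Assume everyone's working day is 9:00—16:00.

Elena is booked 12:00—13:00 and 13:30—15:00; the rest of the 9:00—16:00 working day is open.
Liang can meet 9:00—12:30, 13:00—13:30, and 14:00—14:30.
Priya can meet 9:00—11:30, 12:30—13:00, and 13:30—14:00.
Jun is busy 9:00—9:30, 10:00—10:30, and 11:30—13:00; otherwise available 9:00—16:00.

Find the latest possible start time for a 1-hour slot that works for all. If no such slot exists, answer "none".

Elena free within 09:00–16:00: 09:00–12:00, 13:00–13:30, 15:00–16:00.
Jun free within 09:00–16:00: 09:30–10:00, 10:30–11:30, 13:00–16:00.
Elena ∩ Liang: 09:00–12:00, 13:00–13:30.
Elena ∩ Liang ∩ Priya: 09:00–11:30.
Elena ∩ Liang ∩ Priya ∩ Jun: 09:30–10:00, 10:30–11:30.
Windows ≥ 60 min: 10:30–11:30.
Latest start in the last window 10:30–11:30 is 11:30 − 60 min = 10:30.

10:30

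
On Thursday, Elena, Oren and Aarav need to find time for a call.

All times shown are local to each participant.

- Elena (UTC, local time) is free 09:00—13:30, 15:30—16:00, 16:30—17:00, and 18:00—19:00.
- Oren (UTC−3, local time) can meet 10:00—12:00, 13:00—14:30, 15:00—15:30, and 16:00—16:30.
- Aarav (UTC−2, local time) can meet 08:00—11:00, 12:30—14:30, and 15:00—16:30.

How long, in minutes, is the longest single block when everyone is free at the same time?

Elena → UTC: 09:00–13:30, 15:30–16:00, 16:30–17:00, 18:00–19:00.
Oren → UTC: 13:00–15:00, 16:00–17:30, 18:00–18:30, 19:00–19:30.
Aarav → UTC: 10:00–13:00, 14:30–16:30, 17:00–18:30.
Elena ∩ Oren: 13:00–13:30, 16:30–17:00, 18:00–18:30.
Elena ∩ Oren ∩ Aarav: 18:00–18:30.
Single common window of 30 minutes.

30 minutes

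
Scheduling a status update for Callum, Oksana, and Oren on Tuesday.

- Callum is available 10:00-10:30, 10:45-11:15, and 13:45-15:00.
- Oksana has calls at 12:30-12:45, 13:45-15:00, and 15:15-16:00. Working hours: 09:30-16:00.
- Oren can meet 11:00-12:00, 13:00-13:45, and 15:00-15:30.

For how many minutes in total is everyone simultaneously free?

Oksana free within 09:30–16:00: 09:30–12:30, 12:45–13:45, 15:00–15:15.
Callum ∩ Oksana: 10:00–10:30, 10:45–11:15.
Callum ∩ Oksana ∩ Oren: 11:00–11:15.
Total common minutes: 15.

15 minutes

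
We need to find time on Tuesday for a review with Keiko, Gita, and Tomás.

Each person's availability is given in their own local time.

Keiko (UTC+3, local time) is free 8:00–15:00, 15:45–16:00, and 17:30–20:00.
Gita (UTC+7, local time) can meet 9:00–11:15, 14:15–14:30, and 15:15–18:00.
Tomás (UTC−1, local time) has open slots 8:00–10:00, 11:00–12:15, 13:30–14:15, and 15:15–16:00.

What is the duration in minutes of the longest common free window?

Keiko → UTC: 05:00–12:00, 12:45–13:00, 14:30–17:00.
Gita → UTC: 02:00–04:15, 07:15–07:30, 08:15–11:00.
Tomás → UTC: 09:00–11:00, 12:00–13:15, 14:30–15:15, 16:15–17:00.
Keiko ∩ Gita: 07:15–07:30, 08:15–11:00.
Keiko ∩ Gita ∩ Tomás: 09:00–11:00.
Single common window of 120 minutes.

120 minutes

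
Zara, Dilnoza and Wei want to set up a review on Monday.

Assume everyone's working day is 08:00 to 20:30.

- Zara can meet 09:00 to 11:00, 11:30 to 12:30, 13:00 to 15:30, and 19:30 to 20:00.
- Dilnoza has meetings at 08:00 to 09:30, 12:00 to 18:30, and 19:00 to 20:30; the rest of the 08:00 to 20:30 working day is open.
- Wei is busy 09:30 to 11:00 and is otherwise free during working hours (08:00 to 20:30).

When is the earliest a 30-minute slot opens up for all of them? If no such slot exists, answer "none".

Dilnoza free within 08:00–20:30: 09:30–12:00, 18:30–19:00.
Wei free within 08:00–20:30: 08:00–09:30, 11:00–20:30.
Zara ∩ Dilnoza: 09:30–11:00, 11:30–12:00.
Zara ∩ Dilnoza ∩ Wei: 11:30–12:00.
Windows ≥ 30 min: 11:30–12:00.
Earliest such window starts at 11:30.

11:30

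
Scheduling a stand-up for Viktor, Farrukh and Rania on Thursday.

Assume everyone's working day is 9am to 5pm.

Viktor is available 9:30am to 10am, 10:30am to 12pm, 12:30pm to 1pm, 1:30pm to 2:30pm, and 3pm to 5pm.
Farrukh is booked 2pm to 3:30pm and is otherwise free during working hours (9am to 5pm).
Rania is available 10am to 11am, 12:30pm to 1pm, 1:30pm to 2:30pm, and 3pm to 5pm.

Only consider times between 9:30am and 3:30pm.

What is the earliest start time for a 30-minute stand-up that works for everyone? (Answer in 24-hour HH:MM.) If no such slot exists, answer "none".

Farrukh free within 09:00–17:00: 09:00–14:00, 15:30–17:00.
Viktor ∩ Farrukh: 09:30–10:00, 10:30–12:00, 12:30–13:00, 13:30–14:00, 15:30–17:00.
Viktor ∩ Farrukh ∩ Rania: 10:30–11:00, 12:30–13:00, 13:30–14:00, 15:30–17:00.
Restricted to 09:30–15:30: 10:30–11:00, 12:30–13:00, 13:30–14:00.
Windows ≥ 30 min: 10:30–11:00, 12:30–13:00, 13:30–14:00.
Earliest such window starts at 10:30.

10:30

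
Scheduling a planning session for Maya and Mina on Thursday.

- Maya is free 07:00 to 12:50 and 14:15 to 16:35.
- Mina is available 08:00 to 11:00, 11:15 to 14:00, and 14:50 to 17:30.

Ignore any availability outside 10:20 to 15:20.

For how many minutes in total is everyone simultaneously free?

165 minutes

Maya ∩ Mina: 08:00–11:00, 11:15–12:50, 14:50–16:35.
Restricted to 10:20–15:20: 10:20–11:00, 11:15–12:50, 14:50–15:20.
Total common minutes: 40 + 95 + 30 = 165.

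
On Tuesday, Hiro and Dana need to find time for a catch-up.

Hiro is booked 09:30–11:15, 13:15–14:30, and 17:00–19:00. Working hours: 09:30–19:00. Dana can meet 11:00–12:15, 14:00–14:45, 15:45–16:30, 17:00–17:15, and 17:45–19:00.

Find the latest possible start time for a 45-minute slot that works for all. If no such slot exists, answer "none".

15:45

Hiro free within 09:30–19:00: 11:15–13:15, 14:30–17:00.
Hiro ∩ Dana: 11:15–12:15, 14:30–14:45, 15:45–16:30.
Windows ≥ 45 min: 11:15–12:15, 15:45–16:30.
Latest start in the last window 15:45–16:30 is 16:30 − 45 min = 15:45.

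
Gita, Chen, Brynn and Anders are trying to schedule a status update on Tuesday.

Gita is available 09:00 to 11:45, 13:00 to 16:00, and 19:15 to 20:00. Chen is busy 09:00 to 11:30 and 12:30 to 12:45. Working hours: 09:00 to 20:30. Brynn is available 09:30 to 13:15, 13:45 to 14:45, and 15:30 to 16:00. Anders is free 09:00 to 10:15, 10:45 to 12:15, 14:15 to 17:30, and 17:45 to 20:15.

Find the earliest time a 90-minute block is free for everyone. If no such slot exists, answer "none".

none

Chen free within 09:00–20:30: 11:30–12:30, 12:45–20:30.
Gita ∩ Chen: 11:30–11:45, 13:00–16:00, 19:15–20:00.
Gita ∩ Chen ∩ Brynn: 11:30–11:45, 13:00–13:15, 13:45–14:45, 15:30–16:00.
Gita ∩ Chen ∩ Brynn ∩ Anders: 11:30–11:45, 14:15–14:45, 15:30–16:00.
Windows ≥ 90 min: (none).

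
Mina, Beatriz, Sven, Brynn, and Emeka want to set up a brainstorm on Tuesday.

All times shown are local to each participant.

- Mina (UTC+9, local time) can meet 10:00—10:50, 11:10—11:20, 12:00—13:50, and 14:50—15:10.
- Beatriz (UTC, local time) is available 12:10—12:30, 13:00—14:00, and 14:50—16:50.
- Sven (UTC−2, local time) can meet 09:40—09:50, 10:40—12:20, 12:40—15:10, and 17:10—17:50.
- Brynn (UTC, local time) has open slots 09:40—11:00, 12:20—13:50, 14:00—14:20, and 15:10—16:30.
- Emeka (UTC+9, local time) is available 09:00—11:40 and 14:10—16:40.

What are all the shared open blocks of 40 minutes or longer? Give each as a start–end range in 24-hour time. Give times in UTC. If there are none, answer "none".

none

Mina → UTC: 01:00–01:50, 02:10–02:20, 03:00–04:50, 05:50–06:10.
Beatriz → UTC: 12:10–12:30, 13:00–14:00, 14:50–16:50.
Sven → UTC: 11:40–11:50, 12:40–14:20, 14:40–17:10, 19:10–19:50.
Brynn → UTC: 09:40–11:00, 12:20–13:50, 14:00–14:20, 15:10–16:30.
Emeka → UTC: 00:00–02:40, 05:10–07:40.
Mina ∩ Beatriz: (none).
Mina ∩ Beatriz ∩ Sven: (none).
Mina ∩ Beatriz ∩ Sven ∩ Brynn: (none).
Mina ∩ Beatriz ∩ Sven ∩ Brynn ∩ Emeka: (none).
Windows ≥ 40 min: (none).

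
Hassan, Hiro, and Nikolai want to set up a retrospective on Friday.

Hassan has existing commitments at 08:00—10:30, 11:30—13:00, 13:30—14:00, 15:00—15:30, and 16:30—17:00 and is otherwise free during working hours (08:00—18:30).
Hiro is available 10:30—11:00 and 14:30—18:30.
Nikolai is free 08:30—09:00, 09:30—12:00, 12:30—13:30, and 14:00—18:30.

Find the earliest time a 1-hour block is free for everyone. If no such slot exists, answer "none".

Hassan free within 08:00–18:30: 10:30–11:30, 13:00–13:30, 14:00–15:00, 15:30–16:30, 17:00–18:30.
Hassan ∩ Hiro: 10:30–11:00, 14:30–15:00, 15:30–16:30, 17:00–18:30.
Hassan ∩ Hiro ∩ Nikolai: 10:30–11:00, 14:30–15:00, 15:30–16:30, 17:00–18:30.
Windows ≥ 60 min: 15:30–16:30, 17:00–18:30.
Earliest such window starts at 15:30.

15:30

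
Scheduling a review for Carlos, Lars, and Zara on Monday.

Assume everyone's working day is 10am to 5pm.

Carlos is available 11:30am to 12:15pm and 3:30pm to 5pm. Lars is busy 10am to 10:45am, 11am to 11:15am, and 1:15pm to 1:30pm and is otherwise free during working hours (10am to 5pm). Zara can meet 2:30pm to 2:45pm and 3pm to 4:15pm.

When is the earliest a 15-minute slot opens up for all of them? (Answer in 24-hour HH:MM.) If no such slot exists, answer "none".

15:30

Lars free within 10:00–17:00: 10:45–11:00, 11:15–13:15, 13:30–17:00.
Carlos ∩ Lars: 11:30–12:15, 15:30–17:00.
Carlos ∩ Lars ∩ Zara: 15:30–16:15.
Windows ≥ 15 min: 15:30–16:15.
Earliest such window starts at 15:30.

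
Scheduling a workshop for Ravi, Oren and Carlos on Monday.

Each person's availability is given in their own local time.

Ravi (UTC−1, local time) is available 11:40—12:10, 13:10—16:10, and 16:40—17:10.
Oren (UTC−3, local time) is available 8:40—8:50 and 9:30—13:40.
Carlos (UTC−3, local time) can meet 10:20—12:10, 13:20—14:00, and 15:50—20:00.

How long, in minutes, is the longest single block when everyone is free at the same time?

60 minutes

Ravi → UTC: 12:40–13:10, 14:10–17:10, 17:40–18:10.
Oren → UTC: 11:40–11:50, 12:30–16:40.
Carlos → UTC: 13:20–15:10, 16:20–17:00, 18:50–23:00.
Ravi ∩ Oren: 12:40–13:10, 14:10–16:40.
Ravi ∩ Oren ∩ Carlos: 14:10–15:10, 16:20–16:40.
Common window lengths: 60, 20 min; longest is 60.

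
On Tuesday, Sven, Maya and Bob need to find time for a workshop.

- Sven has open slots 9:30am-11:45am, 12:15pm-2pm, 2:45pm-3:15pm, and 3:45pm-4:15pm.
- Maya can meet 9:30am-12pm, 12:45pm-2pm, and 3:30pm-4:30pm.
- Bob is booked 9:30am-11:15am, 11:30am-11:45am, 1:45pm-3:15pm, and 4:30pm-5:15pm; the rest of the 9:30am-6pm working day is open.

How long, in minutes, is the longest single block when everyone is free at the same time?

60 minutes

Bob free within 09:30–18:00: 11:15–11:30, 11:45–13:45, 15:15–16:30, 17:15–18:00.
Sven ∩ Maya: 09:30–11:45, 12:45–14:00, 15:45–16:15.
Sven ∩ Maya ∩ Bob: 11:15–11:30, 12:45–13:45, 15:45–16:15.
Common window lengths: 15, 60, 30 min; longest is 60.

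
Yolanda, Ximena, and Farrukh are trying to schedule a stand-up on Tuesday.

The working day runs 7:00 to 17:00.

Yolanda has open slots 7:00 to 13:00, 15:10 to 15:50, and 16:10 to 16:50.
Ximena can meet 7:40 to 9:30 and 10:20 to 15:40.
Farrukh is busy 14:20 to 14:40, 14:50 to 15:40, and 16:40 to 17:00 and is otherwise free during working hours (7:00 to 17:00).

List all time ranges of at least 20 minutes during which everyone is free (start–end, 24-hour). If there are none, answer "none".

Farrukh free within 07:00–17:00: 07:00–14:20, 14:40–14:50, 15:40–16:40.
Yolanda ∩ Ximena: 07:40–09:30, 10:20–13:00, 15:10–15:40.
Yolanda ∩ Ximena ∩ Farrukh: 07:40–09:30, 10:20–13:00.
Windows ≥ 20 min: 07:40–09:30, 10:20–13:00.

07:40–09:30, 10:20–13:00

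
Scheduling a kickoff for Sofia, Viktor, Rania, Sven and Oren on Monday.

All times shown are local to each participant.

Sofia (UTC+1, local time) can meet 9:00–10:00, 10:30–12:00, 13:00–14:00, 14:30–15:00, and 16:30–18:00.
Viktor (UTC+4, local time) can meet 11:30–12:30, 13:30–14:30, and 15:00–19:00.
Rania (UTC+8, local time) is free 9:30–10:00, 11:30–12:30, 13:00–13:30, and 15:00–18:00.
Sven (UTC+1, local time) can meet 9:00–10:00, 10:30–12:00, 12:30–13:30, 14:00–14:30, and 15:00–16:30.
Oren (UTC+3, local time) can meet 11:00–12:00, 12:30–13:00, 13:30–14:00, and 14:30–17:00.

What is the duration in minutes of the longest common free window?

Sofia → UTC: 08:00–09:00, 09:30–11:00, 12:00–13:00, 13:30–14:00, 15:30–17:00.
Viktor → UTC: 07:30–08:30, 09:30–10:30, 11:00–15:00.
Rania → UTC: 01:30–02:00, 03:30–04:30, 05:00–05:30, 07:00–10:00.
Sven → UTC: 08:00–09:00, 09:30–11:00, 11:30–12:30, 13:00–13:30, 14:00–15:30.
Oren → UTC: 08:00–09:00, 09:30–10:00, 10:30–11:00, 11:30–14:00.
Sofia ∩ Viktor: 08:00–08:30, 09:30–10:30, 12:00–13:00, 13:30–14:00.
Sofia ∩ Viktor ∩ Rania: 08:00–08:30, 09:30–10:00.
Sofia ∩ Viktor ∩ Rania ∩ Sven: 08:00–08:30, 09:30–10:00.
Sofia ∩ Viktor ∩ Rania ∩ Sven ∩ Oren: 08:00–08:30, 09:30–10:00.
Common window lengths: 30, 30 min; longest is 30.

30 minutes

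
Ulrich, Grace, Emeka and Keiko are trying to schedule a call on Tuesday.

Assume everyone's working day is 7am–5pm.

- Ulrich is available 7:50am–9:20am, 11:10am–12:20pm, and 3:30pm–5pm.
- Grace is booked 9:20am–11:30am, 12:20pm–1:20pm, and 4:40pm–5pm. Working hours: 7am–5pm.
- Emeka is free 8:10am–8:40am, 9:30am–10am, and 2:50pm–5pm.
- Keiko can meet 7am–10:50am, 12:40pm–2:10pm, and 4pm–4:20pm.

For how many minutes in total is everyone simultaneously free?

50 minutes

Grace free within 07:00–17:00: 07:00–09:20, 11:30–12:20, 13:20–16:40.
Ulrich ∩ Grace: 07:50–09:20, 11:30–12:20, 15:30–16:40.
Ulrich ∩ Grace ∩ Emeka: 08:10–08:40, 15:30–16:40.
Ulrich ∩ Grace ∩ Emeka ∩ Keiko: 08:10–08:40, 16:00–16:20.
Total common minutes: 30 + 20 = 50.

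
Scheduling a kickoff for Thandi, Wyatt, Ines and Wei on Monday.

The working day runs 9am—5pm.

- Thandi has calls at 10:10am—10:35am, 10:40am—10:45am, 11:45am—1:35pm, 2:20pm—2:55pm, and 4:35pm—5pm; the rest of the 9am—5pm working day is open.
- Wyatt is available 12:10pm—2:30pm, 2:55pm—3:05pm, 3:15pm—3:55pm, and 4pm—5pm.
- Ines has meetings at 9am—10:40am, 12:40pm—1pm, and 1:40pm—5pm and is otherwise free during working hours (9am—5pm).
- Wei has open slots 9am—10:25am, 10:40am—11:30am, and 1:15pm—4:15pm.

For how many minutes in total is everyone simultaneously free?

Thandi free within 09:00–17:00: 09:00–10:10, 10:35–10:40, 10:45–11:45, 13:35–14:20, 14:55–16:35.
Ines free within 09:00–17:00: 10:40–12:40, 13:00–13:40.
Thandi ∩ Wyatt: 13:35–14:20, 14:55–15:05, 15:15–15:55, 16:00–16:35.
Thandi ∩ Wyatt ∩ Ines: 13:35–13:40.
Thandi ∩ Wyatt ∩ Ines ∩ Wei: 13:35–13:40.
Total common minutes: 5.

5 minutes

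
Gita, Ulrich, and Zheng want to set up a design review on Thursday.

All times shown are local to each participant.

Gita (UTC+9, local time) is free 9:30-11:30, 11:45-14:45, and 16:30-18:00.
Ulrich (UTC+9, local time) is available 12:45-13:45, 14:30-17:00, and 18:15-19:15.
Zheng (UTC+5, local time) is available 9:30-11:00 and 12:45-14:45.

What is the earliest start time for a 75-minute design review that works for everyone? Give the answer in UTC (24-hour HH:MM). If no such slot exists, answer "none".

Gita → UTC: 00:30–02:30, 02:45–05:45, 07:30–09:00.
Ulrich → UTC: 03:45–04:45, 05:30–08:00, 09:15–10:15.
Zheng → UTC: 04:30–06:00, 07:45–09:45.
Gita ∩ Ulrich: 03:45–04:45, 05:30–05:45, 07:30–08:00.
Gita ∩ Ulrich ∩ Zheng: 04:30–04:45, 05:30–05:45, 07:45–08:00.
Windows ≥ 75 min: (none).

none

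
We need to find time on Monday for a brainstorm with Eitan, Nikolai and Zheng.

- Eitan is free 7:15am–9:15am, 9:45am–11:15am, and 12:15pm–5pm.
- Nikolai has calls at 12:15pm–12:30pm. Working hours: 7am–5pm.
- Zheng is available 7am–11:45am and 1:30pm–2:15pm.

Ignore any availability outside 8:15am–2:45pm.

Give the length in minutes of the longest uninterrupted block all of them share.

Nikolai free within 07:00–17:00: 07:00–12:15, 12:30–17:00.
Eitan ∩ Nikolai: 07:15–09:15, 09:45–11:15, 12:30–17:00.
Eitan ∩ Nikolai ∩ Zheng: 07:15–09:15, 09:45–11:15, 13:30–14:15.
Restricted to 08:15–14:45: 08:15–09:15, 09:45–11:15, 13:30–14:15.
Common window lengths: 60, 90, 45 min; longest is 90.

90 minutes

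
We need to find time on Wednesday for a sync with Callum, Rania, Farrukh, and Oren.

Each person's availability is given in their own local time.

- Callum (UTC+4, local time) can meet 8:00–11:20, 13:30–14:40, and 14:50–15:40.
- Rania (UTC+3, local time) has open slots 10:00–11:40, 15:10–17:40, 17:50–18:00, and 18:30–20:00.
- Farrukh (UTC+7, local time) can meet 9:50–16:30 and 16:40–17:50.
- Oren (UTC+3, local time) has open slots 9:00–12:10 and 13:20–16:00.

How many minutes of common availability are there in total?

20 minutes

Callum → UTC: 04:00–07:20, 09:30–10:40, 10:50–11:40.
Rania → UTC: 07:00–08:40, 12:10–14:40, 14:50–15:00, 15:30–17:00.
Farrukh → UTC: 02:50–09:30, 09:40–10:50.
Oren → UTC: 06:00–09:10, 10:20–13:00.
Callum ∩ Rania: 07:00–07:20.
Callum ∩ Rania ∩ Farrukh: 07:00–07:20.
Callum ∩ Rania ∩ Farrukh ∩ Oren: 07:00–07:20.
Total common minutes: 20.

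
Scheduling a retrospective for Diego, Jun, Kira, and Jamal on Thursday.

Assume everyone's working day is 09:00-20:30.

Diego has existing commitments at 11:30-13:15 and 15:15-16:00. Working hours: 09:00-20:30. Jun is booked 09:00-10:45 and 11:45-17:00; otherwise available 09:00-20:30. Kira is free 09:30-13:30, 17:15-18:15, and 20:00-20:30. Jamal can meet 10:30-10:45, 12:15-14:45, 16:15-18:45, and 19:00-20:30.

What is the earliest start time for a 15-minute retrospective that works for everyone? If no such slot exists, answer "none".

Diego free within 09:00–20:30: 09:00–11:30, 13:15–15:15, 16:00–20:30.
Jun free within 09:00–20:30: 10:45–11:45, 17:00–20:30.
Diego ∩ Jun: 10:45–11:30, 17:00–20:30.
Diego ∩ Jun ∩ Kira: 10:45–11:30, 17:15–18:15, 20:00–20:30.
Diego ∩ Jun ∩ Kira ∩ Jamal: 17:15–18:15, 20:00–20:30.
Windows ≥ 15 min: 17:15–18:15, 20:00–20:30.
Earliest such window starts at 17:15.

17:15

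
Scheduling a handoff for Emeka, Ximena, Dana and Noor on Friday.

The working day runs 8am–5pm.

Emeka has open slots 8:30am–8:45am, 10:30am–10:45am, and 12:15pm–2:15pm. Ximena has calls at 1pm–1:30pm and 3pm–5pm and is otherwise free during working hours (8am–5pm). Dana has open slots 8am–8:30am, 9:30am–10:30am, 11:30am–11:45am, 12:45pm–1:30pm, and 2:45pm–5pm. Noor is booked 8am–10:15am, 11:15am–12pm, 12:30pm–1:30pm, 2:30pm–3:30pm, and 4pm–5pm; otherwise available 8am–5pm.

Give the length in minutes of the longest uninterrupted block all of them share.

Ximena free within 08:00–17:00: 08:00–13:00, 13:30–15:00.
Noor free within 08:00–17:00: 10:15–11:15, 12:00–12:30, 13:30–14:30, 15:30–16:00.
Emeka ∩ Ximena: 08:30–08:45, 10:30–10:45, 12:15–13:00, 13:30–14:15.
Emeka ∩ Ximena ∩ Dana: 12:45–13:00.
Emeka ∩ Ximena ∩ Dana ∩ Noor: (none).
No common window.

0 minutes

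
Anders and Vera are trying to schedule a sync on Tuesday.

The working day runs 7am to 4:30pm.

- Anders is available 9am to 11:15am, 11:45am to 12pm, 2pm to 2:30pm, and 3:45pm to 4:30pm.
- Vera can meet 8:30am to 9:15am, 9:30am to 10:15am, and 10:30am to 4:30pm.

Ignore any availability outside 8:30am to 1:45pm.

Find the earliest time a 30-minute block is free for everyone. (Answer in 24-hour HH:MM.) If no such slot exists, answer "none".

Anders ∩ Vera: 09:00–09:15, 09:30–10:15, 10:30–11:15, 11:45–12:00, 14:00–14:30, 15:45–16:30.
Restricted to 08:30–13:45: 09:00–09:15, 09:30–10:15, 10:30–11:15, 11:45–12:00.
Windows ≥ 30 min: 09:30–10:15, 10:30–11:15.
Earliest such window starts at 09:30.

09:30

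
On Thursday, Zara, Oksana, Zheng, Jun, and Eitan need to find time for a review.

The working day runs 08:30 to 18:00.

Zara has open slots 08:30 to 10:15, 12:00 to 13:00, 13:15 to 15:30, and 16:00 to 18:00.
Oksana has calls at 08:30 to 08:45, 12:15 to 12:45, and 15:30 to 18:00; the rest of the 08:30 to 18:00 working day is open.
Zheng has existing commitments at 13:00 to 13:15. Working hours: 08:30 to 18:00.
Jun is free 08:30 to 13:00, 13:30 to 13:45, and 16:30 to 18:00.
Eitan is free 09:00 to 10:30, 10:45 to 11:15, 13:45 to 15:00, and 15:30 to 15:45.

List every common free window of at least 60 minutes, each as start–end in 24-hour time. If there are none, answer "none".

09:00–10:15

Oksana free within 08:30–18:00: 08:45–12:15, 12:45–15:30.
Zheng free within 08:30–18:00: 08:30–13:00, 13:15–18:00.
Zara ∩ Oksana: 08:45–10:15, 12:00–12:15, 12:45–13:00, 13:15–15:30.
Zara ∩ Oksana ∩ Zheng: 08:45–10:15, 12:00–12:15, 12:45–13:00, 13:15–15:30.
Zara ∩ Oksana ∩ Zheng ∩ Jun: 08:45–10:15, 12:00–12:15, 12:45–13:00, 13:30–13:45.
Zara ∩ Oksana ∩ Zheng ∩ Jun ∩ Eitan: 09:00–10:15.
Windows ≥ 60 min: 09:00–10:15.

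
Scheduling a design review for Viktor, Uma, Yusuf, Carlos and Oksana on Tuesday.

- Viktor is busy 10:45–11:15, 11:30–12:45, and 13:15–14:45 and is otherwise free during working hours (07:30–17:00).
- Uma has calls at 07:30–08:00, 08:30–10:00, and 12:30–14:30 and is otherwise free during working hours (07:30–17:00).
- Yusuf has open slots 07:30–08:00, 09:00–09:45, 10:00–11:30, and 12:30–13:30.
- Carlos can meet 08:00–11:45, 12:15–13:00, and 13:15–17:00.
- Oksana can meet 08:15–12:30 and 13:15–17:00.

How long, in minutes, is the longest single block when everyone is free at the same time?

45 minutes

Viktor free within 07:30–17:00: 07:30–10:45, 11:15–11:30, 12:45–13:15, 14:45–17:00.
Uma free within 07:30–17:00: 08:00–08:30, 10:00–12:30, 14:30–17:00.
Viktor ∩ Uma: 08:00–08:30, 10:00–10:45, 11:15–11:30, 14:45–17:00.
Viktor ∩ Uma ∩ Yusuf: 10:00–10:45, 11:15–11:30.
Viktor ∩ Uma ∩ Yusuf ∩ Carlos: 10:00–10:45, 11:15–11:30.
Viktor ∩ Uma ∩ Yusuf ∩ Carlos ∩ Oksana: 10:00–10:45, 11:15–11:30.
Common window lengths: 45, 15 min; longest is 45.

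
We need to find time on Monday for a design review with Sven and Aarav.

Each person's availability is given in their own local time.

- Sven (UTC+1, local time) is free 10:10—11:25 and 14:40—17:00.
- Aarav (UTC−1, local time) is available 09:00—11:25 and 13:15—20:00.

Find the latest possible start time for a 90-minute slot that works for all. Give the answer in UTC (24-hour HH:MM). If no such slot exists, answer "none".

Sven → UTC: 09:10–10:25, 13:40–16:00.
Aarav → UTC: 10:00–12:25, 14:15–21:00.
Sven ∩ Aarav: 10:00–10:25, 14:15–16:00.
Windows ≥ 90 min: 14:15–16:00.
Latest start in the last window 14:15–16:00 is 16:00 − 90 min = 14:30.

14:30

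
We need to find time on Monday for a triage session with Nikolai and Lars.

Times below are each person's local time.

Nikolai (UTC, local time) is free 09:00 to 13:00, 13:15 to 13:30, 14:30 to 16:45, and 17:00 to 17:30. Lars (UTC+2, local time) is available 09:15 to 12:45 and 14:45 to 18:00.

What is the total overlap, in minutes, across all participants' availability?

Nikolai → UTC: 09:00–13:00, 13:15–13:30, 14:30–16:45, 17:00–17:30.
Lars → UTC: 07:15–10:45, 12:45–16:00.
Nikolai ∩ Lars: 09:00–10:45, 12:45–13:00, 13:15–13:30, 14:30–16:00.
Total common minutes: 105 + 15 + 15 + 90 = 225.

225 minutes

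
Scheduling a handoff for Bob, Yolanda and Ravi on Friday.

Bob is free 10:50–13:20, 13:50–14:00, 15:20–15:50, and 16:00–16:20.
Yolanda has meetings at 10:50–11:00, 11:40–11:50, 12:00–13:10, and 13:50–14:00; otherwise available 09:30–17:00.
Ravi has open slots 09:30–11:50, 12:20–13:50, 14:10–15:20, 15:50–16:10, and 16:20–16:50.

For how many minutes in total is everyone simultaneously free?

Yolanda free within 09:30–17:00: 09:30–10:50, 11:00–11:40, 11:50–12:00, 13:10–13:50, 14:00–17:00.
Bob ∩ Yolanda: 11:00–11:40, 11:50–12:00, 13:10–13:20, 15:20–15:50, 16:00–16:20.
Bob ∩ Yolanda ∩ Ravi: 11:00–11:40, 13:10–13:20, 16:00–16:10.
Total common minutes: 40 + 10 + 10 = 60.

60 minutes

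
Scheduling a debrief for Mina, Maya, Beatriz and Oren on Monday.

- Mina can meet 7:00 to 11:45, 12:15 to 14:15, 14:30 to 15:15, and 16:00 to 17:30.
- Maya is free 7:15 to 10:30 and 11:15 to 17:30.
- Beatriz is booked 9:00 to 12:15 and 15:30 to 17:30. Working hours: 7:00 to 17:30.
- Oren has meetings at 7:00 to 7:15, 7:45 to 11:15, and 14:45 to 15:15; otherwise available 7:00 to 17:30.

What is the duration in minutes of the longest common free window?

120 minutes

Beatriz free within 07:00–17:30: 07:00–09:00, 12:15–15:30.
Oren free within 07:00–17:30: 07:15–07:45, 11:15–14:45, 15:15–17:30.
Mina ∩ Maya: 07:15–10:30, 11:15–11:45, 12:15–14:15, 14:30–15:15, 16:00–17:30.
Mina ∩ Maya ∩ Beatriz: 07:15–09:00, 12:15–14:15, 14:30–15:15.
Mina ∩ Maya ∩ Beatriz ∩ Oren: 07:15–07:45, 12:15–14:15, 14:30–14:45.
Common window lengths: 30, 120, 15 min; longest is 120.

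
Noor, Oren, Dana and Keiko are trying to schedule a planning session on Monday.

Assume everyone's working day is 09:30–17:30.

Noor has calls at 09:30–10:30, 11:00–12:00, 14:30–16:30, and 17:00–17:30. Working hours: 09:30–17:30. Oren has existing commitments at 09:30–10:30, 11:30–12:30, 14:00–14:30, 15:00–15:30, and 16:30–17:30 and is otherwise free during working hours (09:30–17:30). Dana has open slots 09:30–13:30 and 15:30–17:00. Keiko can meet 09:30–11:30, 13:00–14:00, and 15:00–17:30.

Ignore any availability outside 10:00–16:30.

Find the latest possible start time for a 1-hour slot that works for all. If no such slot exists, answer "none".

Noor free within 09:30–17:30: 10:30–11:00, 12:00–14:30, 16:30–17:00.
Oren free within 09:30–17:30: 10:30–11:30, 12:30–14:00, 14:30–15:00, 15:30–16:30.
Noor ∩ Oren: 10:30–11:00, 12:30–14:00.
Noor ∩ Oren ∩ Dana: 10:30–11:00, 12:30–13:30.
Noor ∩ Oren ∩ Dana ∩ Keiko: 10:30–11:00, 13:00–13:30.
Restricted to 10:00–16:30: 10:30–11:00, 13:00–13:30.
Windows ≥ 60 min: (none).

none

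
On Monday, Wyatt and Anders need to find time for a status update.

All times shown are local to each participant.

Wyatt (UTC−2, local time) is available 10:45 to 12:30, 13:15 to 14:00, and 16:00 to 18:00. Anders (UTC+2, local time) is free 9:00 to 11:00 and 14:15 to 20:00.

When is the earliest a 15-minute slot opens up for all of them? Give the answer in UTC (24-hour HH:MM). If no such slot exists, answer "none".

12:45

Wyatt → UTC: 12:45–14:30, 15:15–16:00, 18:00–20:00.
Anders → UTC: 07:00–09:00, 12:15–18:00.
Wyatt ∩ Anders: 12:45–14:30, 15:15–16:00.
Windows ≥ 15 min: 12:45–14:30, 15:15–16:00.
Earliest such window starts at 12:45.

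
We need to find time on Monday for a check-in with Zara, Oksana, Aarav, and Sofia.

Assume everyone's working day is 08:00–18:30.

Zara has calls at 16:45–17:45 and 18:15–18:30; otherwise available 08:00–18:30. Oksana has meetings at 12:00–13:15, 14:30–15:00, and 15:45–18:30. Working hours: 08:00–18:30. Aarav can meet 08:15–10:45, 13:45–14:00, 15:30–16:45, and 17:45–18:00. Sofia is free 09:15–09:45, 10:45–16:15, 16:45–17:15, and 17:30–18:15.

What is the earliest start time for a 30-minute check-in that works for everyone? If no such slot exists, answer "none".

09:15

Zara free within 08:00–18:30: 08:00–16:45, 17:45–18:15.
Oksana free within 08:00–18:30: 08:00–12:00, 13:15–14:30, 15:00–15:45.
Zara ∩ Oksana: 08:00–12:00, 13:15–14:30, 15:00–15:45.
Zara ∩ Oksana ∩ Aarav: 08:15–10:45, 13:45–14:00, 15:30–15:45.
Zara ∩ Oksana ∩ Aarav ∩ Sofia: 09:15–09:45, 13:45–14:00, 15:30–15:45.
Windows ≥ 30 min: 09:15–09:45.
Earliest such window starts at 09:15.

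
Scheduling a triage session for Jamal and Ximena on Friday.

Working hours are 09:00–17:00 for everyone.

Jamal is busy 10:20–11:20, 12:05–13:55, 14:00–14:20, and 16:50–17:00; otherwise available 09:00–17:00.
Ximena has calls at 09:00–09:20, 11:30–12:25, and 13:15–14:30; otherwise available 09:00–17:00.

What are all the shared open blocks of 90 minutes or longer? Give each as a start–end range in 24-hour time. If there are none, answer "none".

14:30–16:50

Jamal free within 09:00–17:00: 09:00–10:20, 11:20–12:05, 13:55–14:00, 14:20–16:50.
Ximena free within 09:00–17:00: 09:20–11:30, 12:25–13:15, 14:30–17:00.
Jamal ∩ Ximena: 09:20–10:20, 11:20–11:30, 14:30–16:50.
Windows ≥ 90 min: 14:30–16:50.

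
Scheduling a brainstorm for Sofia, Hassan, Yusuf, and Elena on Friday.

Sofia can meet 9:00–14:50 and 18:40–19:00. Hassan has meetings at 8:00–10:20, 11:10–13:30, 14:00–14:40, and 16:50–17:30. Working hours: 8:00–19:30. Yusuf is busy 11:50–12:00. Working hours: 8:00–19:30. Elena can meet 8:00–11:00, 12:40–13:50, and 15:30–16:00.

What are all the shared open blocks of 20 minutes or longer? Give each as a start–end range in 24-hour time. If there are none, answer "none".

10:20–11:00, 13:30–13:50

Hassan free within 08:00–19:30: 10:20–11:10, 13:30–14:00, 14:40–16:50, 17:30–19:30.
Yusuf free within 08:00–19:30: 08:00–11:50, 12:00–19:30.
Sofia ∩ Hassan: 10:20–11:10, 13:30–14:00, 14:40–14:50, 18:40–19:00.
Sofia ∩ Hassan ∩ Yusuf: 10:20–11:10, 13:30–14:00, 14:40–14:50, 18:40–19:00.
Sofia ∩ Hassan ∩ Yusuf ∩ Elena: 10:20–11:00, 13:30–13:50.
Windows ≥ 20 min: 10:20–11:00, 13:30–13:50.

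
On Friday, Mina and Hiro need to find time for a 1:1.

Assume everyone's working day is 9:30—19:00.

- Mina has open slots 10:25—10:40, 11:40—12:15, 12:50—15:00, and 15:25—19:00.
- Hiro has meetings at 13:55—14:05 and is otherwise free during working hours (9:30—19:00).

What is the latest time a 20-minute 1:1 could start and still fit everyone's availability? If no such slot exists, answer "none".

Hiro free within 09:30–19:00: 09:30–13:55, 14:05–19:00.
Mina ∩ Hiro: 10:25–10:40, 11:40–12:15, 12:50–13:55, 14:05–15:00, 15:25–19:00.
Windows ≥ 20 min: 11:40–12:15, 12:50–13:55, 14:05–15:00, 15:25–19:00.
Latest start in the last window 15:25–19:00 is 19:00 − 20 min = 18:40.

18:40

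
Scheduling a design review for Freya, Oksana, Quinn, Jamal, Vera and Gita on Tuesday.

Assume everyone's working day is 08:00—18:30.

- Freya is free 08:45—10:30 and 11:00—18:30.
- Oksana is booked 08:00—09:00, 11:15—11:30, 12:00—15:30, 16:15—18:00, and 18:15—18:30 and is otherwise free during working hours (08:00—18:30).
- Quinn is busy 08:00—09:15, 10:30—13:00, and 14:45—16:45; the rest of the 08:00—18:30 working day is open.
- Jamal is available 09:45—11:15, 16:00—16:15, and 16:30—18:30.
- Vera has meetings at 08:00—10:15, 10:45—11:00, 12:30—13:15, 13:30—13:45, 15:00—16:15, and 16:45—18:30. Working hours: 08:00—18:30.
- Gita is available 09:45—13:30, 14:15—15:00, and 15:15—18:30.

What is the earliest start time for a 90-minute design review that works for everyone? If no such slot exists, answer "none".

Oksana free within 08:00–18:30: 09:00–11:15, 11:30–12:00, 15:30–16:15, 18:00–18:15.
Quinn free within 08:00–18:30: 09:15–10:30, 13:00–14:45, 16:45–18:30.
Vera free within 08:00–18:30: 10:15–10:45, 11:00–12:30, 13:15–13:30, 13:45–15:00, 16:15–16:45.
Freya ∩ Oksana: 09:00–10:30, 11:00–11:15, 11:30–12:00, 15:30–16:15, 18:00–18:15.
Freya ∩ Oksana ∩ Quinn: 09:15–10:30, 18:00–18:15.
Freya ∩ Oksana ∩ Quinn ∩ Jamal: 09:45–10:30, 18:00–18:15.
Freya ∩ Oksana ∩ Quinn ∩ Jamal ∩ Vera: 10:15–10:30.
Freya ∩ Oksana ∩ Quinn ∩ Jamal ∩ Vera ∩ Gita: 10:15–10:30.
Windows ≥ 90 min: (none).

none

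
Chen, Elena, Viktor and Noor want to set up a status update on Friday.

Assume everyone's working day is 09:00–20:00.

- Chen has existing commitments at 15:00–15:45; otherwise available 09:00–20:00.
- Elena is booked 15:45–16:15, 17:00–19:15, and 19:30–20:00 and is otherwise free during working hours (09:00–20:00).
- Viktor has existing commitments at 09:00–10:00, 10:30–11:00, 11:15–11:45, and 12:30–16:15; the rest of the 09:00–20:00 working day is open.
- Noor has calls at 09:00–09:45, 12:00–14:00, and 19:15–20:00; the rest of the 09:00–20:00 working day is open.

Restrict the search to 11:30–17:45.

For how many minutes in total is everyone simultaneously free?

Chen free within 09:00–20:00: 09:00–15:00, 15:45–20:00.
Elena free within 09:00–20:00: 09:00–15:45, 16:15–17:00, 19:15–19:30.
Viktor free within 09:00–20:00: 10:00–10:30, 11:00–11:15, 11:45–12:30, 16:15–20:00.
Noor free within 09:00–20:00: 09:45–12:00, 14:00–19:15.
Chen ∩ Elena: 09:00–15:00, 16:15–17:00, 19:15–19:30.
Chen ∩ Elena ∩ Viktor: 10:00–10:30, 11:00–11:15, 11:45–12:30, 16:15–17:00, 19:15–19:30.
Chen ∩ Elena ∩ Viktor ∩ Noor: 10:00–10:30, 11:00–11:15, 11:45–12:00, 16:15–17:00.
Restricted to 11:30–17:45: 11:45–12:00, 16:15–17:00.
Total common minutes: 15 + 45 = 60.

60 minutes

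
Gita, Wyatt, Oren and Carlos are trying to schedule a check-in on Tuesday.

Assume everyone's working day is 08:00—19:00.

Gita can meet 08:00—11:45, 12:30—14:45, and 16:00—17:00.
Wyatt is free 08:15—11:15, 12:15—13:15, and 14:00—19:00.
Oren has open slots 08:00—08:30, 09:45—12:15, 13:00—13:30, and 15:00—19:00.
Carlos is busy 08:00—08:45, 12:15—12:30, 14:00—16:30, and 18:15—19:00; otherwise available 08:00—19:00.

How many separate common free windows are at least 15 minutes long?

Carlos free within 08:00–19:00: 08:45–12:15, 12:30–14:00, 16:30–18:15.
Gita ∩ Wyatt: 08:15–11:15, 12:30–13:15, 14:00–14:45, 16:00–17:00.
Gita ∩ Wyatt ∩ Oren: 08:15–08:30, 09:45–11:15, 13:00–13:15, 16:00–17:00.
Gita ∩ Wyatt ∩ Oren ∩ Carlos: 09:45–11:15, 13:00–13:15, 16:30–17:00.
Windows ≥ 15 min: 09:45–11:15, 13:00–13:15, 16:30–17:00.
That's 3 windows.

3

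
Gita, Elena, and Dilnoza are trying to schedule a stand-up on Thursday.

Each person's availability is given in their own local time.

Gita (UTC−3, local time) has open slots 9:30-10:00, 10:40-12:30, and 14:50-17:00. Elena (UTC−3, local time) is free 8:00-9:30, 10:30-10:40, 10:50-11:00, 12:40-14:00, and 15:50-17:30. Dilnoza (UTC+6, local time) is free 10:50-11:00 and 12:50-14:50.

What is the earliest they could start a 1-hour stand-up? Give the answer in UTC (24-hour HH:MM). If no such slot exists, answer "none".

none

Gita → UTC: 12:30–13:00, 13:40–15:30, 17:50–20:00.
Elena → UTC: 11:00–12:30, 13:30–13:40, 13:50–14:00, 15:40–17:00, 18:50–20:30.
Dilnoza → UTC: 04:50–05:00, 06:50–08:50.
Gita ∩ Elena: 13:50–14:00, 18:50–20:00.
Gita ∩ Elena ∩ Dilnoza: (none).
Windows ≥ 60 min: (none).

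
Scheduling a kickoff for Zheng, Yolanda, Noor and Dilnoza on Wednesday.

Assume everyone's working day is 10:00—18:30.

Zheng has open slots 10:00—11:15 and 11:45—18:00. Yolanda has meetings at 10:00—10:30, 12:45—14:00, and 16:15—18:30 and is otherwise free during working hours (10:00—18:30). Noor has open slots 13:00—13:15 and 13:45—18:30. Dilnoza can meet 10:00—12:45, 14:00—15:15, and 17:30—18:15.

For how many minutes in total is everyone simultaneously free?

75 minutes

Yolanda free within 10:00–18:30: 10:30–12:45, 14:00–16:15.
Zheng ∩ Yolanda: 10:30–11:15, 11:45–12:45, 14:00–16:15.
Zheng ∩ Yolanda ∩ Noor: 14:00–16:15.
Zheng ∩ Yolanda ∩ Noor ∩ Dilnoza: 14:00–15:15.
Total common minutes: 75.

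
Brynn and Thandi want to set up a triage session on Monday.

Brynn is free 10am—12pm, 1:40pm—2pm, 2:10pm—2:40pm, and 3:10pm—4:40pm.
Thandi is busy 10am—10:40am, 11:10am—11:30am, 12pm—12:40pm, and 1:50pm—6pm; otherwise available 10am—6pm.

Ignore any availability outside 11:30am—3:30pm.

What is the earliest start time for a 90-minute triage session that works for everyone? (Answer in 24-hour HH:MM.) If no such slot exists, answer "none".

none

Thandi free within 10:00–18:00: 10:40–11:10, 11:30–12:00, 12:40–13:50.
Brynn ∩ Thandi: 10:40–11:10, 11:30–12:00, 13:40–13:50.
Restricted to 11:30–15:30: 11:30–12:00, 13:40–13:50.
Windows ≥ 90 min: (none).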